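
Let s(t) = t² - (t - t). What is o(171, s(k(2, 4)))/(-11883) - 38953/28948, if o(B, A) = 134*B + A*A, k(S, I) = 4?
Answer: -1133603659/343989084 ≈ -3.2955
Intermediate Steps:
s(t) = t² (s(t) = t² - 1*0 = t² + 0 = t²)
o(B, A) = A² + 134*B (o(B, A) = 134*B + A² = A² + 134*B)
o(171, s(k(2, 4)))/(-11883) - 38953/28948 = ((4²)² + 134*171)/(-11883) - 38953/28948 = (16² + 22914)*(-1/11883) - 38953*1/28948 = (256 + 22914)*(-1/11883) - 38953/28948 = 23170*(-1/11883) - 38953/28948 = -23170/11883 - 38953/28948 = -1133603659/343989084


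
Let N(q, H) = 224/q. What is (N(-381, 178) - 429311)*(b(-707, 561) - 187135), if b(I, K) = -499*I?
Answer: -27096300531470/381 ≈ -7.1119e+10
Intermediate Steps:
(N(-381, 178) - 429311)*(b(-707, 561) - 187135) = (224/(-381) - 429311)*(-499*(-707) - 187135) = (224*(-1/381) - 429311)*(352793 - 187135) = (-224/381 - 429311)*165658 = -163567715/381*165658 = -27096300531470/381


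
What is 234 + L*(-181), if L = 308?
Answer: -55514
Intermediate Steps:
234 + L*(-181) = 234 + 308*(-181) = 234 - 55748 = -55514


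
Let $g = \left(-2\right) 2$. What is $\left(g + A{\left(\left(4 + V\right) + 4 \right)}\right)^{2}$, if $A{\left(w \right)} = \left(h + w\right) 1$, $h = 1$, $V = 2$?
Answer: $49$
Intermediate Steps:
$A{\left(w \right)} = 1 + w$ ($A{\left(w \right)} = \left(1 + w\right) 1 = 1 + w$)
$g = -4$
$\left(g + A{\left(\left(4 + V\right) + 4 \right)}\right)^{2} = \left(-4 + \left(1 + \left(\left(4 + 2\right) + 4\right)\right)\right)^{2} = \left(-4 + \left(1 + \left(6 + 4\right)\right)\right)^{2} = \left(-4 + \left(1 + 10\right)\right)^{2} = \left(-4 + 11\right)^{2} = 7^{2} = 49$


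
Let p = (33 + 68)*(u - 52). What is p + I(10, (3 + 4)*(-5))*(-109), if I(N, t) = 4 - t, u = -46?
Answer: -14149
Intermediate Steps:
p = -9898 (p = (33 + 68)*(-46 - 52) = 101*(-98) = -9898)
p + I(10, (3 + 4)*(-5))*(-109) = -9898 + (4 - (3 + 4)*(-5))*(-109) = -9898 + (4 - 7*(-5))*(-109) = -9898 + (4 - 1*(-35))*(-109) = -9898 + (4 + 35)*(-109) = -9898 + 39*(-109) = -9898 - 4251 = -14149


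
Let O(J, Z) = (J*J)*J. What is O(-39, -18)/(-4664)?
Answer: 59319/4664 ≈ 12.718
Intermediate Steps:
O(J, Z) = J**3 (O(J, Z) = J**2*J = J**3)
O(-39, -18)/(-4664) = (-39)**3/(-4664) = -59319*(-1/4664) = 59319/4664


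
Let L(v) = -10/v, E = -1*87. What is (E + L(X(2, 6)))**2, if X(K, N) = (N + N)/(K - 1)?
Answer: 277729/36 ≈ 7714.7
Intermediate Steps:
X(K, N) = 2*N/(-1 + K) (X(K, N) = (2*N)/(-1 + K) = 2*N/(-1 + K))
E = -87
(E + L(X(2, 6)))**2 = (-87 - 10/(2*6/(-1 + 2)))**2 = (-87 - 10/(2*6/1))**2 = (-87 - 10/(2*6*1))**2 = (-87 - 10/12)**2 = (-87 - 10*1/12)**2 = (-87 - 5/6)**2 = (-527/6)**2 = 277729/36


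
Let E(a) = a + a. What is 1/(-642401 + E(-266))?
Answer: -1/642933 ≈ -1.5554e-6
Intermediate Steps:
E(a) = 2*a
1/(-642401 + E(-266)) = 1/(-642401 + 2*(-266)) = 1/(-642401 - 532) = 1/(-642933) = -1/642933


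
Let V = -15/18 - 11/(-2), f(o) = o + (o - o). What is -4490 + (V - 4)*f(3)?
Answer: -4488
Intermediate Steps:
f(o) = o (f(o) = o + 0 = o)
V = 14/3 (V = -15*1/18 - 11*(-1/2) = -5/6 + 11/2 = 14/3 ≈ 4.6667)
-4490 + (V - 4)*f(3) = -4490 + (14/3 - 4)*3 = -4490 + (2/3)*3 = -4490 + 2 = -4488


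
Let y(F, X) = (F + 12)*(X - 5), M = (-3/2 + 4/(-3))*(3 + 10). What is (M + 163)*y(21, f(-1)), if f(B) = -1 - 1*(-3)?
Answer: -24981/2 ≈ -12491.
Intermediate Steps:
f(B) = 2 (f(B) = -1 + 3 = 2)
M = -221/6 (M = (-3*1/2 + 4*(-1/3))*13 = (-3/2 - 4/3)*13 = -17/6*13 = -221/6 ≈ -36.833)
y(F, X) = (-5 + X)*(12 + F) (y(F, X) = (12 + F)*(-5 + X) = (-5 + X)*(12 + F))
(M + 163)*y(21, f(-1)) = (-221/6 + 163)*(-60 - 5*21 + 12*2 + 21*2) = 757*(-60 - 105 + 24 + 42)/6 = (757/6)*(-99) = -24981/2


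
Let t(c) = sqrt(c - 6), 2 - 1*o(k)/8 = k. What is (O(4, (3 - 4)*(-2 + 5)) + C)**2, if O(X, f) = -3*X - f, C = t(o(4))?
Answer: (9 - I*sqrt(22))**2 ≈ 59.0 - 84.427*I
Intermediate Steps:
o(k) = 16 - 8*k
t(c) = sqrt(-6 + c)
C = I*sqrt(22) (C = sqrt(-6 + (16 - 8*4)) = sqrt(-6 + (16 - 32)) = sqrt(-6 - 16) = sqrt(-22) = I*sqrt(22) ≈ 4.6904*I)
O(X, f) = -f - 3*X
(O(4, (3 - 4)*(-2 + 5)) + C)**2 = ((-(3 - 4)*(-2 + 5) - 3*4) + I*sqrt(22))**2 = ((-(-1)*3 - 12) + I*sqrt(22))**2 = ((-1*(-3) - 12) + I*sqrt(22))**2 = ((3 - 12) + I*sqrt(22))**2 = (-9 + I*sqrt(22))**2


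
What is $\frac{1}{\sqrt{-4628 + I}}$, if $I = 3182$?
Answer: $- \frac{i \sqrt{1446}}{1446} \approx - 0.026298 i$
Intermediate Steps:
$\frac{1}{\sqrt{-4628 + I}} = \frac{1}{\sqrt{-4628 + 3182}} = \frac{1}{\sqrt{-1446}} = \frac{1}{i \sqrt{1446}} = - \frac{i \sqrt{1446}}{1446}$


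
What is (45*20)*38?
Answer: 34200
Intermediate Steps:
(45*20)*38 = 900*38 = 34200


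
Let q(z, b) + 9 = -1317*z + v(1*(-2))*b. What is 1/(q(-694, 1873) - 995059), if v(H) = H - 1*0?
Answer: -1/84816 ≈ -1.1790e-5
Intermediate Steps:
v(H) = H (v(H) = H + 0 = H)
q(z, b) = -9 - 1317*z - 2*b (q(z, b) = -9 + (-1317*z + (1*(-2))*b) = -9 + (-1317*z - 2*b) = -9 - 1317*z - 2*b)
1/(q(-694, 1873) - 995059) = 1/((-9 - 1317*(-694) - 2*1873) - 995059) = 1/((-9 + 913998 - 3746) - 995059) = 1/(910243 - 995059) = 1/(-84816) = -1/84816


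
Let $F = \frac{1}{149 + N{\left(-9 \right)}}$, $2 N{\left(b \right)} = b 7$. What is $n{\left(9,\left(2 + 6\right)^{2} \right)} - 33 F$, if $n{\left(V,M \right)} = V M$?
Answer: $\frac{135294}{235} \approx 575.72$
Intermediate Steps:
$N{\left(b \right)} = \frac{7 b}{2}$ ($N{\left(b \right)} = \frac{b 7}{2} = \frac{7 b}{2}$)
$n{\left(V,M \right)} = M V$
$F = \frac{2}{235}$ ($F = \frac{1}{149 + \frac{7}{2} \left(-9\right)} = \frac{1}{149 - \frac{63}{2}} = \frac{1}{\frac{235}{2}} = \frac{2}{235} \approx 0.0085106$)
$n{\left(9,\left(2 + 6\right)^{2} \right)} - 33 F = \left(2 + 6\right)^{2} \cdot 9 - \frac{66}{235} = 8^{2} \cdot 9 - \frac{66}{235} = 64 \cdot 9 - \frac{66}{235} = 576 - \frac{66}{235} = \frac{135294}{235}$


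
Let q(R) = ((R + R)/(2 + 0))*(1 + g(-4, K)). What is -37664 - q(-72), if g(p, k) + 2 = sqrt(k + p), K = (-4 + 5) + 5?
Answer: -37736 + 72*sqrt(2) ≈ -37634.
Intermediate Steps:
K = 6 (K = 1 + 5 = 6)
g(p, k) = -2 + sqrt(k + p)
q(R) = R*(-1 + sqrt(2)) (q(R) = ((R + R)/(2 + 0))*(1 + (-2 + sqrt(6 - 4))) = ((2*R)/2)*(1 + (-2 + sqrt(2))) = ((2*R)*(1/2))*(-1 + sqrt(2)) = R*(-1 + sqrt(2)))
-37664 - q(-72) = -37664 - (-72)*(-1 + sqrt(2)) = -37664 - (72 - 72*sqrt(2)) = -37664 + (-72 + 72*sqrt(2)) = -37736 + 72*sqrt(2)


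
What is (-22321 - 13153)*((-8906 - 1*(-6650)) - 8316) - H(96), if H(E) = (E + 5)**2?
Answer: 375020927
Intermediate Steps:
H(E) = (5 + E)**2
(-22321 - 13153)*((-8906 - 1*(-6650)) - 8316) - H(96) = (-22321 - 13153)*((-8906 - 1*(-6650)) - 8316) - (5 + 96)**2 = -35474*((-8906 + 6650) - 8316) - 1*101**2 = -35474*(-2256 - 8316) - 1*10201 = -35474*(-10572) - 10201 = 375031128 - 10201 = 375020927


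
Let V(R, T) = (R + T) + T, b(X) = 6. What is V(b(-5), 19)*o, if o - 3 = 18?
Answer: 924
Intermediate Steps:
V(R, T) = R + 2*T
o = 21 (o = 3 + 18 = 21)
V(b(-5), 19)*o = (6 + 2*19)*21 = (6 + 38)*21 = 44*21 = 924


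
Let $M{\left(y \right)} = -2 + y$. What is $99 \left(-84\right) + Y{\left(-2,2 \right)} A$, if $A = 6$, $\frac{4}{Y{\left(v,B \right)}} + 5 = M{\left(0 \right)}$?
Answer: $- \frac{58236}{7} \approx -8319.4$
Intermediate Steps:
$Y{\left(v,B \right)} = - \frac{4}{7}$ ($Y{\left(v,B \right)} = \frac{4}{-5 + \left(-2 + 0\right)} = \frac{4}{-5 - 2} = \frac{4}{-7} = 4 \left(- \frac{1}{7}\right) = - \frac{4}{7}$)
$99 \left(-84\right) + Y{\left(-2,2 \right)} A = 99 \left(-84\right) - \frac{24}{7} = -8316 - \frac{24}{7} = - \frac{58236}{7}$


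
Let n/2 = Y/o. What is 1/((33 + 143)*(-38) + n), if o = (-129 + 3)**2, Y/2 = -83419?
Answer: -567/3804013 ≈ -0.00014905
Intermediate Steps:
Y = -166838 (Y = 2*(-83419) = -166838)
o = 15876 (o = (-126)**2 = 15876)
n = -11917/567 (n = 2*(-166838/15876) = 2*(-166838*1/15876) = 2*(-11917/1134) = -11917/567 ≈ -21.018)
1/((33 + 143)*(-38) + n) = 1/((33 + 143)*(-38) - 11917/567) = 1/(176*(-38) - 11917/567) = 1/(-6688 - 11917/567) = 1/(-3804013/567) = -567/3804013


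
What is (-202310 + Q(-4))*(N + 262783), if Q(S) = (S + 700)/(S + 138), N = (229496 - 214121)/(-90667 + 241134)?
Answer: -535944353936029192/10081289 ≈ -5.3162e+10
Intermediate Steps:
N = 15375/150467 ≈ 0.10218
Q(S) = (700 + S)/(138 + S)
(-202310 + Q(-4))*(N + 262783) = (-202310 + (700 - 4)/(138 - 4))*(15375/150467 + 262783) = (-202310 + 696/134)*(39540185036/150467) = (-202310 + (1/134)*696)*(39540185036/150467) = (-202310 + 348/67)*(39540185036/150467) = -13554422/67*39540185036/150467 = -535944353936029192/10081289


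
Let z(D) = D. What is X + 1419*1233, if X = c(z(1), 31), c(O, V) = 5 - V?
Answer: 1749601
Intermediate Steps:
X = -26 (X = 5 - 1*31 = 5 - 31 = -26)
X + 1419*1233 = -26 + 1419*1233 = -26 + 1749627 = 1749601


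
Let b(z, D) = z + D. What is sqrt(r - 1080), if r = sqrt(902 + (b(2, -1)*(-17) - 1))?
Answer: sqrt(-1080 + 2*sqrt(221)) ≈ 32.408*I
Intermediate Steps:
b(z, D) = D + z
r = 2*sqrt(221) (r = sqrt(902 + ((-1 + 2)*(-17) - 1)) = sqrt(902 + (1*(-17) - 1)) = sqrt(902 + (-17 - 1)) = sqrt(902 - 18) = sqrt(884) = 2*sqrt(221) ≈ 29.732)
sqrt(r - 1080) = sqrt(2*sqrt(221) - 1080) = sqrt(-1080 + 2*sqrt(221))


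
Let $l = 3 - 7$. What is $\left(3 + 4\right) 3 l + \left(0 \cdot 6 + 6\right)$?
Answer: $-78$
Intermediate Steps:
$l = -4$ ($l = 3 - 7 = -4$)
$\left(3 + 4\right) 3 l + \left(0 \cdot 6 + 6\right) = \left(3 + 4\right) 3 \left(-4\right) + \left(0 \cdot 6 + 6\right) = 7 \cdot 3 \left(-4\right) + \left(0 + 6\right) = 21 \left(-4\right) + 6 = -84 + 6 = -78$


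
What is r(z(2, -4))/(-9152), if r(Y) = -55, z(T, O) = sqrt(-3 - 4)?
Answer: 5/832 ≈ 0.0060096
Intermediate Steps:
z(T, O) = I*sqrt(7) (z(T, O) = sqrt(-7) = I*sqrt(7))
r(z(2, -4))/(-9152) = -55/(-9152) = -55*(-1/9152) = 5/832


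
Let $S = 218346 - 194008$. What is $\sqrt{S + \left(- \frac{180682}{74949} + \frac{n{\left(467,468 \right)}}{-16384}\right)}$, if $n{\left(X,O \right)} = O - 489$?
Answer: $\frac{\sqrt{2239718897547605901}}{9593472} \approx 156.0$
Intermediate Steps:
$n{\left(X,O \right)} = -489 + O$
$S = 24338$ ($S = 218346 - 194008 = 24338$)
$\sqrt{S + \left(- \frac{180682}{74949} + \frac{n{\left(467,468 \right)}}{-16384}\right)} = \sqrt{24338 - \left(\frac{180682}{74949} - \frac{-489 + 468}{-16384}\right)} = \sqrt{24338 - \frac{2958719959}{1227964416}} = \sqrt{\frac{29883239236649}{1227964416}} = \frac{\sqrt{2239718897547605901}}{9593472}$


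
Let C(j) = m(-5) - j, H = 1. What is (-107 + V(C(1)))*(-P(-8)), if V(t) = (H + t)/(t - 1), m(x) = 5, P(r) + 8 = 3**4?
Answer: 23068/3 ≈ 7689.3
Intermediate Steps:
P(r) = 73 (P(r) = -8 + 3**4 = -8 + 81 = 73)
C(j) = 5 - j
V(t) = (1 + t)/(-1 + t) (V(t) = (1 + t)/(t - 1) = (1 + t)/(-1 + t))
(-107 + V(C(1)))*(-P(-8)) = (-107 + (1 + (5 - 1*1))/(-1 + (5 - 1*1)))*(-1*73) = (-107 + (1 + (5 - 1))/(-1 + (5 - 1)))*(-73) = (-107 + (1 + 4)/(-1 + 4))*(-73) = (-107 + 5/3)*(-73) = -316/3*(-73) = 23068/3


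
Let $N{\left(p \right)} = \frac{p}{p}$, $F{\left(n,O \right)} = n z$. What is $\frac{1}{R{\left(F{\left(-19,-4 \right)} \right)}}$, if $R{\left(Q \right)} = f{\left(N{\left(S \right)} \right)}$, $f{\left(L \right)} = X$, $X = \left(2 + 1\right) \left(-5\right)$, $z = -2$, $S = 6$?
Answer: $- \frac{1}{15} \approx -0.066667$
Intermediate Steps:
$F{\left(n,O \right)} = - 2 n$ ($F{\left(n,O \right)} = n \left(-2\right) = - 2 n$)
$X = -15$ ($X = 3 \left(-5\right) = -15$)
$N{\left(p \right)} = 1$
$f{\left(L \right)} = -15$
$R{\left(Q \right)} = -15$
$\frac{1}{R{\left(F{\left(-19,-4 \right)} \right)}} = \frac{1}{-15} = - \frac{1}{15}$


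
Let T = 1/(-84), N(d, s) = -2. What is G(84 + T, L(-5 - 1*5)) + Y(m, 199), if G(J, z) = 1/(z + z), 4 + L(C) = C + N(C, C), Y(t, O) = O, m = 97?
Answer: 6367/32 ≈ 198.97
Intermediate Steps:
L(C) = -6 + C (L(C) = -4 + (C - 2) = -4 + (-2 + C) = -6 + C)
T = -1/84 ≈ -0.011905
G(J, z) = 1/(2*z)
G(84 + T, L(-5 - 1*5)) + Y(m, 199) = 1/(2*(-6 + (-5 - 1*5))) + 199 = 1/(2*(-6 + (-5 - 5))) + 199 = 1/(2*(-6 - 10)) + 199 = (½)/(-16) + 199 = (½)*(-1/16) + 199 = -1/32 + 199 = 6367/32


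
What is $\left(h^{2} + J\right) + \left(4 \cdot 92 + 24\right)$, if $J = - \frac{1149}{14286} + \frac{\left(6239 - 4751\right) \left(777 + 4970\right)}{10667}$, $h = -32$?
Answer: $\frac{112645824635}{50796254} \approx 2217.6$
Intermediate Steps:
$J = \frac{40718328971}{50796254}$ ($J = \left(-1149\right) \frac{1}{14286} + 1488 \cdot 5747 \cdot \frac{1}{10667} = - \frac{383}{4762} + 8551536 \cdot \frac{1}{10667} = - \frac{383}{4762} + \frac{8551536}{10667} = \frac{40718328971}{50796254} \approx 801.6$)
$\left(h^{2} + J\right) + \left(4 \cdot 92 + 24\right) = \left(\left(-32\right)^{2} + \frac{40718328971}{50796254}\right) + \left(4 \cdot 92 + 24\right) = \left(1024 + \frac{40718328971}{50796254}\right) + \left(368 + 24\right) = \frac{92733693067}{50796254} + 392 = \frac{112645824635}{50796254}$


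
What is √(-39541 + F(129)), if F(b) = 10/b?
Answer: I*√658000491/129 ≈ 198.85*I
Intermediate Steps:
√(-39541 + F(129)) = √(-39541 + 10/129) = √(-5100779/129) = I*√658000491/129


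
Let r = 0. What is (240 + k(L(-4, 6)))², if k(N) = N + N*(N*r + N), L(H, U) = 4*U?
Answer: 705600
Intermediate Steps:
k(N) = N + N² (k(N) = N + N*(N*0 + N) = N + N*(0 + N) = N + N*N = N + N²)
(240 + k(L(-4, 6)))² = (240 + (4*6)*(1 + 4*6))² = (240 + 24*(1 + 24))² = (240 + 24*25)² = (240 + 600)² = 840² = 705600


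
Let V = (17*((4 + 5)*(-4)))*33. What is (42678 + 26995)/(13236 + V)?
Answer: -69673/6960 ≈ -10.010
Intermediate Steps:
V = -20196 (V = (17*(9*(-4)))*33 = (17*(-36))*33 = -612*33 = -20196)
(42678 + 26995)/(13236 + V) = (42678 + 26995)/(13236 - 20196) = 69673/(-6960) = 69673*(-1/6960) = -69673/6960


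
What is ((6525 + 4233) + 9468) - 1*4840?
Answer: 15386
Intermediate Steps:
((6525 + 4233) + 9468) - 1*4840 = (10758 + 9468) - 4840 = 20226 - 4840 = 15386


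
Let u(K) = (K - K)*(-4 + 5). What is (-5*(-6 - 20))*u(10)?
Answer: 0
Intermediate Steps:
u(K) = 0 (u(K) = 0*1 = 0)
(-5*(-6 - 20))*u(10) = -5*(-6 - 20)*0 = -5*(-26)*0 = 130*0 = 0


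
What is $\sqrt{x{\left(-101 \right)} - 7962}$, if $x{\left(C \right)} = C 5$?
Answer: $i \sqrt{8467} \approx 92.016 i$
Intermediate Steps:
$x{\left(C \right)} = 5 C$
$\sqrt{x{\left(-101 \right)} - 7962} = \sqrt{5 \left(-101\right) - 7962} = \sqrt{-505 - 7962} = \sqrt{-8467} = i \sqrt{8467}$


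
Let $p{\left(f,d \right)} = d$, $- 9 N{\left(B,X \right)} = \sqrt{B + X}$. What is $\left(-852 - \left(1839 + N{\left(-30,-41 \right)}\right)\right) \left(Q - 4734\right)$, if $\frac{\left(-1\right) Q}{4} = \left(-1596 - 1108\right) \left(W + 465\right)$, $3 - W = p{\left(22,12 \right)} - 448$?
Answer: $-26298954630 + \frac{9772930 i \sqrt{71}}{9} \approx -2.6299 \cdot 10^{10} + 9.1498 \cdot 10^{6} i$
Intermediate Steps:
$N{\left(B,X \right)} = - \frac{\sqrt{B + X}}{9}$
$W = 439$ ($W = 3 - \left(12 - 448\right) = 3 - -436 = 3 + 436 = 439$)
$Q = 9777664$ ($Q = - 4 \left(-1596 - 1108\right) \left(439 + 465\right) = - 4 \left(\left(-2704\right) 904\right) = \left(-4\right) \left(-2444416\right) = 9777664$)
$\left(-852 - \left(1839 + N{\left(-30,-41 \right)}\right)\right) \left(Q - 4734\right) = \left(-852 - \left(1839 - \frac{\sqrt{-30 - 41}}{9}\right)\right) \left(9777664 - 4734\right) = \left(-852 - \left(1839 - \frac{\sqrt{-71}}{9}\right)\right) 9772930 = \left(-852 - \left(1839 - \frac{i \sqrt{71}}{9}\right)\right) 9772930 = \left(-2691 + \frac{i \sqrt{71}}{9}\right) 9772930 = -26298954630 + \frac{9772930 i \sqrt{71}}{9}$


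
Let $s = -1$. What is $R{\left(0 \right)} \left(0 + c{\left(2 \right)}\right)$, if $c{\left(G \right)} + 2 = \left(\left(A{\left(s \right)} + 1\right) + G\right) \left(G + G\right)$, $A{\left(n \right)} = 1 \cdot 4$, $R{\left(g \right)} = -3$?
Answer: $-78$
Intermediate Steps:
$A{\left(n \right)} = 4$
$c{\left(G \right)} = -2 + 2 G \left(5 + G\right)$ ($c{\left(G \right)} = -2 + \left(\left(4 + 1\right) + G\right) \left(G + G\right) = -2 + \left(5 + G\right) 2 G = -2 + 2 G \left(5 + G\right)$)
$R{\left(0 \right)} \left(0 + c{\left(2 \right)}\right) = - 3 \left(0 + \left(-2 + 2 \cdot 2^{2} + 10 \cdot 2\right)\right) = - 3 \left(0 + \left(-2 + 2 \cdot 4 + 20\right)\right) = - 3 \left(0 + \left(-2 + 8 + 20\right)\right) = - 3 \left(0 + 26\right) = \left(-3\right) 26 = -78$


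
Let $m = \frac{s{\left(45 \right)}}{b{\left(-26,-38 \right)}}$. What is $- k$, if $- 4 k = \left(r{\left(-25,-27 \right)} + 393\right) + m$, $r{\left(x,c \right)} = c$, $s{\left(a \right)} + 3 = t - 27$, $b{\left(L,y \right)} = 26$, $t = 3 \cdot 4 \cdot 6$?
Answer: $\frac{4779}{52} \approx 91.904$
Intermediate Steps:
$t = 72$ ($t = 12 \cdot 6 = 72$)
$s{\left(a \right)} = 42$ ($s{\left(a \right)} = -3 + \left(72 - 27\right) = -3 + 45 = 42$)
$m = \frac{21}{13}$ ($m = \frac{42}{26} = 42 \cdot \frac{1}{26} = \frac{21}{13} \approx 1.6154$)
$k = - \frac{4779}{52}$ ($k = - \frac{\left(-27 + 393\right) + \frac{21}{13}}{4} = - \frac{366 + \frac{21}{13}}{4} = \left(- \frac{1}{4}\right) \frac{4779}{13} = - \frac{4779}{52} \approx -91.904$)
$- k = \left(-1\right) \left(- \frac{4779}{52}\right) = \frac{4779}{52}$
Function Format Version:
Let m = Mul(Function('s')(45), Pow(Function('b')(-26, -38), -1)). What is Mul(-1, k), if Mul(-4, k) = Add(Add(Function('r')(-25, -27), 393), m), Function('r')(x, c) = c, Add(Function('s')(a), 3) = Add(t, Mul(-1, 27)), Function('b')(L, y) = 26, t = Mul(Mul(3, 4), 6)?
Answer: Rational(4779, 52) ≈ 91.904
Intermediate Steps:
t = 72 (t = Mul(12, 6) = 72)
Function('s')(a) = 42 (Function('s')(a) = Add(-3, Add(72, Mul(-1, 27))) = Add(-3, Add(72, -27)) = Add(-3, 45) = 42)
m = Rational(21, 13) (m = Mul(42, Pow(26, -1)) = Mul(42, Rational(1, 26)) = Rational(21, 13) ≈ 1.6154)
k = Rational(-4779, 52) (k = Mul(Rational(-1, 4), Add(Add(-27, 393), Rational(21, 13))) = Mul(Rational(-1, 4), Add(366, Rational(21, 13))) = Mul(Rational(-1, 4), Rational(4779, 13)) = Rational(-4779, 52) ≈ -91.904)
Mul(-1, k) = Mul(-1, Rational(-4779, 52)) = Rational(4779, 52)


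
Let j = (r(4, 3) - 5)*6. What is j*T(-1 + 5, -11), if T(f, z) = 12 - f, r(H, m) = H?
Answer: -48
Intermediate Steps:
j = -6 (j = (4 - 5)*6 = -1*6 = -6)
j*T(-1 + 5, -11) = -6*(12 - (-1 + 5)) = -6*(12 - 1*4) = -6*(12 - 4) = -6*8 = -48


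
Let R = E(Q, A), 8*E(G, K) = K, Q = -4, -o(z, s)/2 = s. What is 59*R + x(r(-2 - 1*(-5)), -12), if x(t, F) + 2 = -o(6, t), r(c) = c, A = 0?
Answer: 4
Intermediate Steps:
o(z, s) = -2*s
E(G, K) = K/8
R = 0 (R = (⅛)*0 = 0)
x(t, F) = -2 + 2*t (x(t, F) = -2 - (-2)*t = -2 + 2*t)
59*R + x(r(-2 - 1*(-5)), -12) = 59*0 + (-2 + 2*(-2 - 1*(-5))) = 0 + (-2 + 2*(-2 + 5)) = 0 + (-2 + 2*3) = 0 + (-2 + 6) = 0 + 4 = 4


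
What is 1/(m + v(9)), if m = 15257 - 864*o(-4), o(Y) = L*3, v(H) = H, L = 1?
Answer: 1/12674 ≈ 7.8902e-5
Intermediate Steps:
o(Y) = 3 (o(Y) = 1*3 = 3)
m = 12665 (m = 15257 - 864*3 = 15257 - 1*2592 = 15257 - 2592 = 12665)
1/(m + v(9)) = 1/(12665 + 9) = 1/12674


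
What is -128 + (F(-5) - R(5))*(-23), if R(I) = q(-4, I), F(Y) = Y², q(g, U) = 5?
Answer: -588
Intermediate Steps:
R(I) = 5
-128 + (F(-5) - R(5))*(-23) = -128 + ((-5)² - 1*5)*(-23) = -128 + (25 - 5)*(-23) = -128 + 20*(-23) = -128 - 460 = -588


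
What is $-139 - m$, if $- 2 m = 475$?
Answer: $\frac{197}{2} \approx 98.5$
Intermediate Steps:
$m = - \frac{475}{2}$ ($m = \left(- \frac{1}{2}\right) 475 = - \frac{475}{2} \approx -237.5$)
$-139 - m = -139 - - \frac{475}{2} = -139 + \frac{475}{2} = \frac{197}{2}$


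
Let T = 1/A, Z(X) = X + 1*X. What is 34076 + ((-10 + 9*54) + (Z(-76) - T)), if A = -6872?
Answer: 236396801/6872 ≈ 34400.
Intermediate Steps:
Z(X) = 2*X (Z(X) = X + X = 2*X)
T = -1/6872 (T = 1/(-6872) = -1/6872 ≈ -0.00014552)
34076 + ((-10 + 9*54) + (Z(-76) - T)) = 34076 + ((-10 + 9*54) + (2*(-76) - 1*(-1/6872))) = 34076 + ((-10 + 486) + (-152 + 1/6872)) = 34076 + (476 - 1044543/6872) = 34076 + 2226529/6872 = 236396801/6872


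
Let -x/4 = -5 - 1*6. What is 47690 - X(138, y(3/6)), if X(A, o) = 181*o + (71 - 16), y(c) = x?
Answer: 39671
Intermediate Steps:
x = 44 (x = -4*(-5 - 1*6) = -4*(-5 - 6) = -4*(-11) = 44)
y(c) = 44
X(A, o) = 55 + 181*o (X(A, o) = 181*o + 55 = 55 + 181*o)
47690 - X(138, y(3/6)) = 47690 - (55 + 181*44) = 47690 - (55 + 7964) = 47690 - 1*8019 = 47690 - 8019 = 39671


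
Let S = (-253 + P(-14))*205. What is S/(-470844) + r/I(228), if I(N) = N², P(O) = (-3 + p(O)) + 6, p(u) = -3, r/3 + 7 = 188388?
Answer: 16555207/1507536 ≈ 10.982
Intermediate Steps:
r = 565143 (r = -21 + 3*188388 = -21 + 565164 = 565143)
P(O) = 0 (P(O) = (-3 - 3) + 6 = -6 + 6 = 0)
S = -51865 (S = (-253 + 0)*205 = -253*205 = -51865)
S/(-470844) + r/I(228) = -51865/(-470844) + 565143/(228²) = -51865*(-1/470844) + 565143/51984 = 115/1044 + 565143*(1/51984) = 115/1044 + 188381/17328 = 16555207/1507536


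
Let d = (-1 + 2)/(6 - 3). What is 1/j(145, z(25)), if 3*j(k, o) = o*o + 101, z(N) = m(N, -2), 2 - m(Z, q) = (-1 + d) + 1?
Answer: 27/934 ≈ 0.028908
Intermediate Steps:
d = ⅓ (d = 1/3 = 1*(⅓) = ⅓ ≈ 0.33333)
m(Z, q) = 5/3 (m(Z, q) = 2 - ((-1 + ⅓) + 1) = 2 - (-⅔ + 1) = 2 - 1*⅓ = 2 - ⅓ = 5/3)
z(N) = 5/3
j(k, o) = 101/3 + o²/3 (j(k, o) = (o*o + 101)/3 = (o² + 101)/3 = (101 + o²)/3 = 101/3 + o²/3)
1/j(145, z(25)) = 1/(101/3 + (5/3)²/3) = 1/(101/3 + (⅓)*(25/9)) = 1/(101/3 + 25/27) = 1/(934/27) = 27/934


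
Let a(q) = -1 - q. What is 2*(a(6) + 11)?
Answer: 8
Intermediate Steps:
2*(a(6) + 11) = 2*((-1 - 1*6) + 11) = 2*((-1 - 6) + 11) = 2*(-7 + 11) = 2*4 = 8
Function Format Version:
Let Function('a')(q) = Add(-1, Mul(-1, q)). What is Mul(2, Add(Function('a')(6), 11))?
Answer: 8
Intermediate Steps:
Mul(2, Add(Function('a')(6), 11)) = Mul(2, Add(Add(-1, Mul(-1, 6)), 11)) = Mul(2, Add(Add(-1, -6), 11)) = Mul(2, Add(-7, 11)) = Mul(2, 4) = 8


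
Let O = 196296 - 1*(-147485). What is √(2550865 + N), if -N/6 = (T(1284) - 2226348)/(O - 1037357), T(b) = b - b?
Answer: 2*√38906136942/247 ≈ 1597.1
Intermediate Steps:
T(b) = 0
O = 343781 (O = 196296 + 147485 = 343781)
N = -61843/3211 (N = -6*(0 - 2226348)/(343781 - 1037357) = -(-13358088)/(-693576) = -(-13358088)*(-1)/693576 = -6*61843/19266 = -61843/3211 ≈ -19.260)
√(2550865 + N) = √(2550865 - 61843/3211) = √(8190765672/3211) = 2*√38906136942/247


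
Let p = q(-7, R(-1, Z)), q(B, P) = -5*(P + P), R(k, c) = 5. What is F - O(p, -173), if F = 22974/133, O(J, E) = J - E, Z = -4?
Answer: 945/19 ≈ 49.737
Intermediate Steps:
q(B, P) = -10*P
p = -50 (p = -10*5 = -50)
F = 3282/19 (F = 22974*(1/133) = 3282/19 ≈ 172.74)
F - O(p, -173) = 3282/19 - (-50 - 1*(-173)) = 3282/19 - (-50 + 173) = 3282/19 - 1*123 = 3282/19 - 123 = 945/19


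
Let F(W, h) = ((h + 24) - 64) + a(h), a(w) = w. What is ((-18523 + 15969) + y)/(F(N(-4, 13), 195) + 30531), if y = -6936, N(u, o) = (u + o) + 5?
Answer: -9490/30881 ≈ -0.30731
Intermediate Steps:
N(u, o) = 5 + o + u (N(u, o) = (o + u) + 5 = 5 + o + u)
F(W, h) = -40 + 2*h (F(W, h) = ((h + 24) - 64) + h = ((24 + h) - 64) + h = (-40 + h) + h = -40 + 2*h)
((-18523 + 15969) + y)/(F(N(-4, 13), 195) + 30531) = ((-18523 + 15969) - 6936)/((-40 + 2*195) + 30531) = (-2554 - 6936)/((-40 + 390) + 30531) = -9490/(350 + 30531) = -9490/30881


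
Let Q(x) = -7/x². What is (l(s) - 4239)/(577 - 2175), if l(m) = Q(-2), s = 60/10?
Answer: 16963/6392 ≈ 2.6538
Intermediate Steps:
s = 6 (s = 60*(⅒) = 6)
Q(x) = -7/x²
l(m) = -7/4 (l(m) = -7/(-2)² = -7*¼ = -7/4)
(l(s) - 4239)/(577 - 2175) = (-7/4 - 4239)/(577 - 2175) = -16963/4/(-1598) = -16963/4*(-1/1598) = 16963/6392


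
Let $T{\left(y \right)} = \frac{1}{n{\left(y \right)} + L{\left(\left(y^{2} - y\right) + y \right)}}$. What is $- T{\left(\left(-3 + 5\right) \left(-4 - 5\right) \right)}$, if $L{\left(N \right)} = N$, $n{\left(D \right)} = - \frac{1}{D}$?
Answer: $- \frac{18}{5833} \approx -0.0030859$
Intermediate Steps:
$T{\left(y \right)} = \frac{1}{y^{2} - \frac{1}{y}}$ ($T{\left(y \right)} = \frac{1}{- \frac{1}{y} + \left(\left(y^{2} - y\right) + y\right)} = \frac{1}{- \frac{1}{y} + y^{2}} = \frac{1}{y^{2} - \frac{1}{y}}$)
$- T{\left(\left(-3 + 5\right) \left(-4 - 5\right) \right)} = - \frac{\left(-3 + 5\right) \left(-4 - 5\right)}{-1 + \left(\left(-3 + 5\right) \left(-4 - 5\right)\right)^{3}} = - \frac{2 \left(-9\right)}{-1 + \left(2 \left(-9\right)\right)^{3}} = - \frac{-18}{-1 + \left(-18\right)^{3}} = - \frac{-18}{-1 - 5832} = - \frac{-18}{-5833} = - \frac{\left(-18\right) \left(-1\right)}{5833} = \left(-1\right) \frac{18}{5833} = - \frac{18}{5833}$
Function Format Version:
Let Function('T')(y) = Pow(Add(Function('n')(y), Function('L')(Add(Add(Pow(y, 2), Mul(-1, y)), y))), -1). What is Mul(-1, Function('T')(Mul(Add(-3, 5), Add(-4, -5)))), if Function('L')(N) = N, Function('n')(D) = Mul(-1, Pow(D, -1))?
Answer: Rational(-18, 5833) ≈ -0.0030859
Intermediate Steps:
Function('T')(y) = Pow(Add(Pow(y, 2), Mul(-1, Pow(y, -1))), -1) (Function('T')(y) = Pow(Add(Mul(-1, Pow(y, -1)), Add(Add(Pow(y, 2), Mul(-1, y)), y)), -1) = Pow(Add(Mul(-1, Pow(y, -1)), Pow(y, 2)), -1) = Pow(Add(Pow(y, 2), Mul(-1, Pow(y, -1))), -1))
Mul(-1, Function('T')(Mul(Add(-3, 5), Add(-4, -5)))) = Mul(-1, Mul(Mul(Add(-3, 5), Add(-4, -5)), Pow(Add(-1, Pow(Mul(Add(-3, 5), Add(-4, -5)), 3)), -1))) = Mul(-1, Mul(Mul(2, -9), Pow(Add(-1, Pow(Mul(2, -9), 3)), -1))) = Mul(-1, Mul(-18, Pow(Add(-1, Pow(-18, 3)), -1))) = Mul(-1, Mul(-18, Pow(Add(-1, -5832), -1))) = Mul(-1, Mul(-18, Pow(-5833, -1))) = Mul(-1, Mul(-18, Rational(-1, 5833))) = Mul(-1, Rational(18, 5833)) = Rational(-18, 5833)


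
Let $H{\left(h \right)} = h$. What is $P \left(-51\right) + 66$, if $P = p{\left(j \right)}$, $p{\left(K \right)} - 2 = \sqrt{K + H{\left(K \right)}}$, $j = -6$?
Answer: $-36 - 102 i \sqrt{3} \approx -36.0 - 176.67 i$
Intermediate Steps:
$p{\left(K \right)} = 2 + \sqrt{2} \sqrt{K}$ ($p{\left(K \right)} = 2 + \sqrt{K + K} = 2 + \sqrt{2 K} = 2 + \sqrt{2} \sqrt{K}$)
$P = 2 + 2 i \sqrt{3}$ ($P = 2 + \sqrt{2} \sqrt{-6} = 2 + \sqrt{2} i \sqrt{6} = 2 + 2 i \sqrt{3} \approx 2.0 + 3.4641 i$)
$P \left(-51\right) + 66 = \left(2 + 2 i \sqrt{3}\right) \left(-51\right) + 66 = \left(-102 - 102 i \sqrt{3}\right) + 66 = -36 - 102 i \sqrt{3}$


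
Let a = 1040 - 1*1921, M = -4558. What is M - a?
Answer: -3677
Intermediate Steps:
a = -881 (a = 1040 - 1921 = -881)
M - a = -4558 - 1*(-881) = -4558 + 881 = -3677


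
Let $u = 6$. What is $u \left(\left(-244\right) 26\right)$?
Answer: $-38064$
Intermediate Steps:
$u \left(\left(-244\right) 26\right) = 6 \left(\left(-244\right) 26\right) = 6 \left(-6344\right) = -38064$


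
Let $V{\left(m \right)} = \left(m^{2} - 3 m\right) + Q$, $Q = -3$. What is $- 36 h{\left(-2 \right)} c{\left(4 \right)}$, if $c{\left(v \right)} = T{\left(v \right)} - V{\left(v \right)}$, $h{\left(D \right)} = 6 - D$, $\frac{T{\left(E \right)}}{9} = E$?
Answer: $-10080$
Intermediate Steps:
$T{\left(E \right)} = 9 E$
$V{\left(m \right)} = -3 + m^{2} - 3 m$ ($V{\left(m \right)} = \left(m^{2} - 3 m\right) - 3 = -3 + m^{2} - 3 m$)
$c{\left(v \right)} = 3 - v^{2} + 12 v$ ($c{\left(v \right)} = 9 v - \left(-3 + v^{2} - 3 v\right) = 9 v + \left(3 - v^{2} + 3 v\right) = 3 - v^{2} + 12 v$)
$- 36 h{\left(-2 \right)} c{\left(4 \right)} = - 36 \left(6 - -2\right) \left(3 - 4^{2} + 12 \cdot 4\right) = - 36 \left(6 + 2\right) \left(3 - 16 + 48\right) = \left(-36\right) 8 \left(3 - 16 + 48\right) = \left(-288\right) 35 = -10080$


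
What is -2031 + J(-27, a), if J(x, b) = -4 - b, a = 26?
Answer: -2061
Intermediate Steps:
-2031 + J(-27, a) = -2031 + (-4 - 1*26) = -2031 + (-4 - 26) = -2031 - 30 = -2061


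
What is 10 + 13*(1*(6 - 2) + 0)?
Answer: 62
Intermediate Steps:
10 + 13*(1*(6 - 2) + 0) = 10 + 13*(1*4 + 0) = 10 + 13*(4 + 0) = 10 + 13*4 = 10 + 52 = 62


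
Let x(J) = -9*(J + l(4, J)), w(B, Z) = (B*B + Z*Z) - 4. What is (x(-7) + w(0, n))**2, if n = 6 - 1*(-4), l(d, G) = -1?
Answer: 28224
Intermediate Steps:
n = 10 (n = 6 + 4 = 10)
w(B, Z) = -4 + B**2 + Z**2 (w(B, Z) = (B**2 + Z**2) - 4 = -4 + B**2 + Z**2)
x(J) = 9 - 9*J (x(J) = -9*(J - 1) = -9*(-1 + J) = 9 - 9*J)
(x(-7) + w(0, n))**2 = ((9 - 9*(-7)) + (-4 + 0**2 + 10**2))**2 = ((9 + 63) + (-4 + 0 + 100))**2 = (72 + 96)**2 = 168**2 = 28224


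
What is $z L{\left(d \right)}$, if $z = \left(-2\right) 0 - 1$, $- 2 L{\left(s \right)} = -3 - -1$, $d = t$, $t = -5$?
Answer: $-1$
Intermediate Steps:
$d = -5$
$L{\left(s \right)} = 1$ ($L{\left(s \right)} = - \frac{-3 - -1}{2} = - \frac{-3 + 1}{2} = \left(- \frac{1}{2}\right) \left(-2\right) = 1$)
$z = -1$ ($z = 0 - 1 = -1$)
$z L{\left(d \right)} = \left(-1\right) 1 = -1$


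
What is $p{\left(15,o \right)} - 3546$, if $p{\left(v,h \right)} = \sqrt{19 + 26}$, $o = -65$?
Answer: $-3546 + 3 \sqrt{5} \approx -3539.3$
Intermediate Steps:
$p{\left(v,h \right)} = 3 \sqrt{5}$ ($p{\left(v,h \right)} = \sqrt{45} = 3 \sqrt{5}$)
$p{\left(15,o \right)} - 3546 = 3 \sqrt{5} - 3546 = -3546 + 3 \sqrt{5}$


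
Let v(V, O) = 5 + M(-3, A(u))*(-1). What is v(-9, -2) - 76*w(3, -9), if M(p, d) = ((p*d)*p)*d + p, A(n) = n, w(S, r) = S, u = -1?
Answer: -229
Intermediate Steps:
M(p, d) = p + d²*p² (M(p, d) = ((d*p)*p)*d + p = (d*p²)*d + p = d²*p² + p = p + d²*p²)
v(V, O) = -1 (v(V, O) = 5 - 3*(1 - 3*(-1)²)*(-1) = 5 - 3*(1 - 3*1)*(-1) = 5 - 3*(1 - 3)*(-1) = 5 - 3*(-2)*(-1) = 5 + 6*(-1) = 5 - 6 = -1)
v(-9, -2) - 76*w(3, -9) = -1 - 76*3 = -1 - 228 = -229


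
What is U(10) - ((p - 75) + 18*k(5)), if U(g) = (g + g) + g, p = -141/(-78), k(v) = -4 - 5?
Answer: 6895/26 ≈ 265.19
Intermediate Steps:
k(v) = -9
p = 47/26 (p = -141*(-1/78) = 47/26 ≈ 1.8077)
U(g) = 3*g (U(g) = 2*g + g = 3*g)
U(10) - ((p - 75) + 18*k(5)) = 3*10 - ((47/26 - 75) + 18*(-9)) = 30 - (-1903/26 - 162) = 30 - 1*(-6115/26) = 30 + 6115/26 = 6895/26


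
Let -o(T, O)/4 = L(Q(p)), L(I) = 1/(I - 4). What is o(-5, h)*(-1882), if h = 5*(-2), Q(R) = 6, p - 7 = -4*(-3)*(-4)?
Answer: 3764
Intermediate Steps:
p = -41 (p = 7 - 4*(-3)*(-4) = 7 + 12*(-4) = 7 - 48 = -41)
h = -10
L(I) = 1/(-4 + I)
o(T, O) = -2 (o(T, O) = -4/(-4 + 6) = -4/2 = -4*½ = -2)
o(-5, h)*(-1882) = -2*(-1882) = 3764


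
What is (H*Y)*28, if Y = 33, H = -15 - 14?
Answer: -26796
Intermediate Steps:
H = -29
(H*Y)*28 = -29*33*28 = -957*28 = -26796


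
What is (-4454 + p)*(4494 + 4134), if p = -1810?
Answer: -54045792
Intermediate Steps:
(-4454 + p)*(4494 + 4134) = (-4454 - 1810)*(4494 + 4134) = -6264*8628 = -54045792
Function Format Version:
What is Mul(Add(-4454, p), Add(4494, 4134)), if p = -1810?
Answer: -54045792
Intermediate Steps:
Mul(Add(-4454, p), Add(4494, 4134)) = Mul(Add(-4454, -1810), Add(4494, 4134)) = Mul(-6264, 8628) = -54045792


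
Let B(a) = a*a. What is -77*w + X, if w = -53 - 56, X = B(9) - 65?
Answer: 8409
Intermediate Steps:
B(a) = a**2
X = 16 (X = 9**2 - 65 = 81 - 65 = 16)
w = -109
-77*w + X = -77*(-109) + 16 = 8393 + 16 = 8409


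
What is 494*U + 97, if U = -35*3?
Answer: -51773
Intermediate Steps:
U = -105
494*U + 97 = 494*(-105) + 97 = -51870 + 97 = -51773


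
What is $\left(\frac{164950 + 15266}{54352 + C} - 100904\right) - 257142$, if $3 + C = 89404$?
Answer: $- \frac{51470006422}{143753} \approx -3.5804 \cdot 10^{5}$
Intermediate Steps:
$C = 89401$ ($C = -3 + 89404 = 89401$)
$\left(\frac{164950 + 15266}{54352 + C} - 100904\right) - 257142 = \left(\frac{164950 + 15266}{54352 + 89401} - 100904\right) - 257142 = \left(\frac{180216}{143753} - 100904\right) - 257142 = - \frac{14505072496}{143753} - 257142 = - \frac{51470006422}{143753}$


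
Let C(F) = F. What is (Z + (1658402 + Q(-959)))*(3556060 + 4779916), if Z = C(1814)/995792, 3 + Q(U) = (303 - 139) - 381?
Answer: 860275000983560063/62237 ≈ 1.3823e+13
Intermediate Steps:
Q(U) = -220 (Q(U) = -3 + ((303 - 139) - 381) = -3 + (164 - 381) = -3 - 217 = -220)
Z = 907/497896 (Z = 1814/995792 = 1814*(1/995792) = 907/497896 ≈ 0.0018217)
(Z + (1658402 + Q(-959)))*(3556060 + 4779916) = (907/497896 + (1658402 - 220))*(3556060 + 4779916) = (907/497896 + 1658182)*8335976 = (825602185979/497896)*8335976 = 860275000983560063/62237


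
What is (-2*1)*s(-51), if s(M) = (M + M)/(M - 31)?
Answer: -102/41 ≈ -2.4878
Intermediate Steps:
s(M) = 2*M/(-31 + M) (s(M) = (2*M)/(-31 + M) = 2*M/(-31 + M))
(-2*1)*s(-51) = (-2*1)*(2*(-51)/(-31 - 51)) = -4*(-51)/(-82) = -4*(-51)*(-1)/82 = -2*51/41 = -102/41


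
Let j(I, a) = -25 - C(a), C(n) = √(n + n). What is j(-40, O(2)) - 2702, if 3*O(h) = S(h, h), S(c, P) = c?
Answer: -2727 - 2*√3/3 ≈ -2728.2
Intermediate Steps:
C(n) = √2*√n (C(n) = √(2*n) = √2*√n)
O(h) = h/3
j(I, a) = -25 - √2*√a
j(-40, O(2)) - 2702 = (-25 - √2*√((⅓)*2)) - 2702 = (-25 - √2*√(⅔)) - 2702 = (-25 - √2*√6/3) - 2702 = (-25 - 2*√3/3) - 2702 = -2727 - 2*√3/3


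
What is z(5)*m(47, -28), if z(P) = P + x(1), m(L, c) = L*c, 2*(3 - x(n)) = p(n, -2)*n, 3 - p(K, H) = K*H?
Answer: -7238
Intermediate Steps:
p(K, H) = 3 - H*K (p(K, H) = 3 - K*H = 3 - H*K)
x(n) = 3 - n*(3 + 2*n)/2 (x(n) = 3 - (3 - 1*(-2)*n)*n/2 = 3 - (3 + 2*n)*n/2 = 3 - n*(3 + 2*n)/2)
z(P) = ½ + P (z(P) = P + (3 - ½*1*(3 + 2*1)) = P + (3 - ½*1*(3 + 2)) = P + (3 - ½*1*5) = P + (3 - 5/2) = P + ½ = ½ + P)
z(5)*m(47, -28) = (½ + 5)*(47*(-28)) = (11/2)*(-1316) = -7238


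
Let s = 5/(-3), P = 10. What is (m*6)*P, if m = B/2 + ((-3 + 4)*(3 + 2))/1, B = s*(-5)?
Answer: 550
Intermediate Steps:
s = -5/3 (s = 5*(-⅓) = -5/3 ≈ -1.6667)
B = 25/3 (B = -5/3*(-5) = 25/3 ≈ 8.3333)
m = 55/6 (m = (25/3)/2 + ((-3 + 4)*(3 + 2))/1 = (25/3)*(½) + (1*5)*1 = 25/6 + 5*1 = 25/6 + 5 = 55/6 ≈ 9.1667)
(m*6)*P = ((55/6)*6)*10 = 55*10 = 550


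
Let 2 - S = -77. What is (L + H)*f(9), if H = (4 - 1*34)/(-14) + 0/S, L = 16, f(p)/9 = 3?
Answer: 3429/7 ≈ 489.86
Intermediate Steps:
S = 79 (S = 2 - 1*(-77) = 2 + 77 = 79)
f(p) = 27 (f(p) = 9*3 = 27)
H = 15/7 (H = (4 - 1*34)/(-14) + 0/79 = (4 - 34)*(-1/14) + 0*(1/79) = -30*(-1/14) + 0 = 15/7 + 0 = 15/7 ≈ 2.1429)
(L + H)*f(9) = (16 + 15/7)*27 = (127/7)*27 = 3429/7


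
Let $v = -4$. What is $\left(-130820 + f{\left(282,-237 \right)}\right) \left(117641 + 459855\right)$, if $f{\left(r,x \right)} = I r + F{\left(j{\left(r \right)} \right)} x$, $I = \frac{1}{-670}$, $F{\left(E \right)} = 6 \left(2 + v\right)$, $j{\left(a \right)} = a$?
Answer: $- \frac{24758466839096}{335} \approx -7.3906 \cdot 10^{10}$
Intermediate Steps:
$F{\left(E \right)} = -12$ ($F{\left(E \right)} = 6 \left(2 - 4\right) = 6 \left(-2\right) = -12$)
$I = - \frac{1}{670} \approx -0.0014925$
$f{\left(r,x \right)} = - 12 x - \frac{r}{670}$ ($f{\left(r,x \right)} = - \frac{r}{670} - 12 x = - 12 x - \frac{r}{670}$)
$\left(-130820 + f{\left(282,-237 \right)}\right) \left(117641 + 459855\right) = \left(-130820 - - \frac{952599}{335}\right) \left(117641 + 459855\right) = \left(-130820 + \left(2844 - \frac{141}{335}\right)\right) 577496 = \left(-130820 + \frac{952599}{335}\right) 577496 = \left(- \frac{42872101}{335}\right) 577496 = - \frac{24758466839096}{335}$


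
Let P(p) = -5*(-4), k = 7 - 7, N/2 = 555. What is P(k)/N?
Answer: 2/111 ≈ 0.018018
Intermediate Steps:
N = 1110 (N = 2*555 = 1110)
k = 0
P(p) = 20
P(k)/N = 20/1110 = 20*(1/1110) = 2/111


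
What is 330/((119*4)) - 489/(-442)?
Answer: 2784/1547 ≈ 1.7996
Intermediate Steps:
330/((119*4)) - 489/(-442) = 330/476 - 489*(-1/442) = 330*(1/476) + 489/442 = 165/238 + 489/442 = 2784/1547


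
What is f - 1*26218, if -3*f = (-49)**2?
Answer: -81055/3 ≈ -27018.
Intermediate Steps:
f = -2401/3 (f = -1/3*(-49)**2 = -1/3*2401 = -2401/3 ≈ -800.33)
f - 1*26218 = -2401/3 - 1*26218 = -2401/3 - 26218 = -81055/3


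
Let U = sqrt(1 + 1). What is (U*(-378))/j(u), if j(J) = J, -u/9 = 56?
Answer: 3*sqrt(2)/4 ≈ 1.0607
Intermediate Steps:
U = sqrt(2) ≈ 1.4142
u = -504 (u = -9*56 = -504)
(U*(-378))/j(u) = (sqrt(2)*(-378))/(-504) = -378*sqrt(2)*(-1/504) = 3*sqrt(2)/4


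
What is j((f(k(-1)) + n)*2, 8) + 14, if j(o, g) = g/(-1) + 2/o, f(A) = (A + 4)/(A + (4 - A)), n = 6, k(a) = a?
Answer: 166/27 ≈ 6.1481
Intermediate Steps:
f(A) = 1 + A/4 (f(A) = (4 + A)/4 = (4 + A)*(¼) = 1 + A/4)
j(o, g) = -g + 2/o (j(o, g) = g*(-1) + 2/o = -g + 2/o)
j((f(k(-1)) + n)*2, 8) + 14 = (-1*8 + 2/((((1 + (¼)*(-1)) + 6)*2))) + 14 = (-8 + 2/((((1 - ¼) + 6)*2))) + 14 = (-8 + 2/(((¾ + 6)*2))) + 14 = (-8 + 2/(((27/4)*2))) + 14 = (-8 + 2/(27/2)) + 14 = (-8 + 2*(2/27)) + 14 = (-8 + 4/27) + 14 = -212/27 + 14 = 166/27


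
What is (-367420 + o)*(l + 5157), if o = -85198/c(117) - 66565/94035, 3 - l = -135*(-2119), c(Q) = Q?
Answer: 25284003906703915/244491 ≈ 1.0341e+11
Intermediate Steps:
l = -286062 (l = 3 - (-135)*(-2119) = 3 - 1*286065 = 3 - 286065 = -286062)
o = -534625469/733473 (o = -85198/117 - 66565/94035 = -85198*1/117 - 66565*1/94035 = -85198/117 - 13313/18807 = -534625469/733473 ≈ -728.90)
(-367420 + o)*(l + 5157) = (-367420 - 534625469/733473)*(-286062 + 5157) = -270027275129/733473*(-280905) = 25284003906703915/244491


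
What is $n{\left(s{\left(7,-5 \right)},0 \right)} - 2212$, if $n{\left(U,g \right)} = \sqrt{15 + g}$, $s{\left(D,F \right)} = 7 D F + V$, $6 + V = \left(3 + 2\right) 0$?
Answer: $-2212 + \sqrt{15} \approx -2208.1$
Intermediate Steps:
$V = -6$ ($V = -6 + \left(3 + 2\right) 0 = -6 + 5 \cdot 0 = -6 + 0 = -6$)
$s{\left(D,F \right)} = -6 + 7 D F$ ($s{\left(D,F \right)} = 7 D F - 6 = -6 + 7 D F$)
$n{\left(s{\left(7,-5 \right)},0 \right)} - 2212 = \sqrt{15 + 0} - 2212 = \sqrt{15} - 2212 = -2212 + \sqrt{15}$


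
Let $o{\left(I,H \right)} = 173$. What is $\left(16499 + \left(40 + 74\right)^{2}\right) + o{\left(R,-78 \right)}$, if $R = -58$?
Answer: $29668$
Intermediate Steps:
$\left(16499 + \left(40 + 74\right)^{2}\right) + o{\left(R,-78 \right)} = \left(16499 + \left(40 + 74\right)^{2}\right) + 173 = \left(16499 + 114^{2}\right) + 173 = \left(16499 + 12996\right) + 173 = 29495 + 173 = 29668$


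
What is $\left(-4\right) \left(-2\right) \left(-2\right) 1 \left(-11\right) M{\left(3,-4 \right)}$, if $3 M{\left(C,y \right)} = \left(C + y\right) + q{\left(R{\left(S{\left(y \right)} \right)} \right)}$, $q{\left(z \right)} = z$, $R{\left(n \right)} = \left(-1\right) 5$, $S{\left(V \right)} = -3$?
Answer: $-352$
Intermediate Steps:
$R{\left(n \right)} = -5$
$M{\left(C,y \right)} = - \frac{5}{3} + \frac{C}{3} + \frac{y}{3}$ ($M{\left(C,y \right)} = \frac{\left(C + y\right) - 5}{3} = \frac{-5 + C + y}{3} = - \frac{5}{3} + \frac{C}{3} + \frac{y}{3}$)
$\left(-4\right) \left(-2\right) \left(-2\right) 1 \left(-11\right) M{\left(3,-4 \right)} = \left(-4\right) \left(-2\right) \left(-2\right) 1 \left(-11\right) \left(- \frac{5}{3} + \frac{1}{3} \cdot 3 + \frac{1}{3} \left(-4\right)\right) = 8 \left(-2\right) 1 \left(-11\right) \left(- \frac{5}{3} + 1 - \frac{4}{3}\right) = \left(-16\right) 1 \left(-11\right) \left(-2\right) = \left(-16\right) \left(-11\right) \left(-2\right) = 176 \left(-2\right) = -352$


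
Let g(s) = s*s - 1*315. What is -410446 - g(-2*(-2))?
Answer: -410147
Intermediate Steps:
g(s) = -315 + s**2 (g(s) = s**2 - 315 = -315 + s**2)
-410446 - g(-2*(-2)) = -410446 - (-315 + (-2*(-2))**2) = -410446 - (-315 + 4**2) = -410446 - (-315 + 16) = -410446 - 1*(-299) = -410446 + 299 = -410147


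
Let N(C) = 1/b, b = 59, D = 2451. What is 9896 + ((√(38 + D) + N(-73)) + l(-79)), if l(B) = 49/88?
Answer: 51383011/5192 + √2489 ≈ 9946.5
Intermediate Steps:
N(C) = 1/59
l(B) = 49/88 (l(B) = 49*(1/88) = 49/88)
9896 + ((√(38 + D) + N(-73)) + l(-79)) = 9896 + ((√(38 + 2451) + 1/59) + 49/88) = 9896 + ((√2489 + 1/59) + 49/88) = 9896 + ((1/59 + √2489) + 49/88) = 9896 + (2979/5192 + √2489) = 51383011/5192 + √2489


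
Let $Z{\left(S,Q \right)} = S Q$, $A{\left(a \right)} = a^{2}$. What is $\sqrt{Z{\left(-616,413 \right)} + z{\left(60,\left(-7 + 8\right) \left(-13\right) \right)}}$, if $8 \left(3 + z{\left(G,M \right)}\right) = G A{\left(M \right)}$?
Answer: $\frac{i \sqrt{1012574}}{2} \approx 503.13 i$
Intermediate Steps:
$z{\left(G,M \right)} = -3 + \frac{G M^{2}}{8}$
$Z{\left(S,Q \right)} = Q S$
$\sqrt{Z{\left(-616,413 \right)} + z{\left(60,\left(-7 + 8\right) \left(-13\right) \right)}} = \sqrt{413 \left(-616\right) - \left(3 - \frac{15 \left(\left(-7 + 8\right) \left(-13\right)\right)^{2}}{2}\right)} = \sqrt{-254408 - \left(3 - \frac{15 \left(1 \left(-13\right)\right)^{2}}{2}\right)} = \sqrt{-254408 - \left(3 - \frac{15 \left(-13\right)^{2}}{2}\right)} = \sqrt{-254408 - \left(3 - \frac{2535}{2}\right)} = \sqrt{-254408 + \left(-3 + \frac{2535}{2}\right)} = \sqrt{-254408 + \frac{2529}{2}} = \sqrt{- \frac{506287}{2}} = \frac{i \sqrt{1012574}}{2}$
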